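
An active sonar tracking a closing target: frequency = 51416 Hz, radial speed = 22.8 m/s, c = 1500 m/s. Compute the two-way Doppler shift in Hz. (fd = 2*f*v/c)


fd = 2*f*v/c = 2 * 51416 * 22.8 / 1500 = 1563.05

1563.05 Hz


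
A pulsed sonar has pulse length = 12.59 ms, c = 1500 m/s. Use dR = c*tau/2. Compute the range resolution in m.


9.4425 m


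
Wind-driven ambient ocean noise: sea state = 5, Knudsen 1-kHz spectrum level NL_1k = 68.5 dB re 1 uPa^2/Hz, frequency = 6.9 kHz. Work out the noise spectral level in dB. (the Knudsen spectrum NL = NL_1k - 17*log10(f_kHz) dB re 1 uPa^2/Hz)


54.24 dB


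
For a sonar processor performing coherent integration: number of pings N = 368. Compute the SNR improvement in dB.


Gain = 10*log10(368) = 25.66

25.66 dB


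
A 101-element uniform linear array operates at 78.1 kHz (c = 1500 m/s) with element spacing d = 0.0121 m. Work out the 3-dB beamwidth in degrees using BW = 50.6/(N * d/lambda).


Step 1: lambda = 1500/78100 = 0.01921 m
Step 2: d/lambda = 0.0121/0.01921 = 0.6299
Step 3: BW = 50.6/(N * d/lambda) = 50.6/(101 * 0.6299) = 0.8

0.8 deg


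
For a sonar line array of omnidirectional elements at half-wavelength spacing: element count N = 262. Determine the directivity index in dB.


DI = 10*log10(262) = 24.18

24.18 dB


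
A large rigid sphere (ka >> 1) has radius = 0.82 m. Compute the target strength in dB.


TS = 10*log10(0.82^2 / 4) = 10*log10(0.1681) = -7.74

-7.74 dB


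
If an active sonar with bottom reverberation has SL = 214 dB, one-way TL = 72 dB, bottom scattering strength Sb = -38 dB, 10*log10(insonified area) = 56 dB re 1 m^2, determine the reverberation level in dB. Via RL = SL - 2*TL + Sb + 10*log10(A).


RL = SL - 2*TL + Sb + 10*log10(A) = 214 - 2*72 + (-38) + 56 = 88

88 dB


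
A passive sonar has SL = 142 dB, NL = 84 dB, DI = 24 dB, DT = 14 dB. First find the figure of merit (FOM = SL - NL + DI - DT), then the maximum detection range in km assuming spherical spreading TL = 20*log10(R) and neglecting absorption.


Step 1: FOM = SL - NL + DI - DT = 142 - 84 + 24 - 14 = 68 dB
Step 2: at max range FOM = TL = 20*log10(R), so R = 10^(68/20) = 2511.89 m = 2.51 km

2.51 km


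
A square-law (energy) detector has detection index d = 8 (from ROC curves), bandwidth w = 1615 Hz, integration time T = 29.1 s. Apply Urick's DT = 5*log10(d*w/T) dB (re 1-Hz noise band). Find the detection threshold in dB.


13.24 dB


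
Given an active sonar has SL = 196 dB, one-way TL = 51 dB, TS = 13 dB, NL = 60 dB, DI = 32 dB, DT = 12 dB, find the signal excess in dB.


SE = SL - 2*TL + TS - NL + DI - DT = 196 - 2*51 + (13) - 60 + 32 - 12 = 67

67 dB


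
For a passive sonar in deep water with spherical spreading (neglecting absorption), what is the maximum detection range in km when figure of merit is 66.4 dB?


At max range FOM = TL, so 20*log10(R) = 66.4
R = 10^(66.4/20) = 2089.3 m = 2.09 km

2.09 km


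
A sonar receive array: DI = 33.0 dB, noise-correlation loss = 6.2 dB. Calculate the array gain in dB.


26.8 dB


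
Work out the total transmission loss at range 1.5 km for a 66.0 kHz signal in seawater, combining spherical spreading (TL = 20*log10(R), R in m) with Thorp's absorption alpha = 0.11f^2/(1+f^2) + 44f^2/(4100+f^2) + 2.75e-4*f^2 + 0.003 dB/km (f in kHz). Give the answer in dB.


Step 1 (Thorp): alpha = 0.11*4356.0/(1+4356.0) + 44*4356.0/(4100+4356.0) + 2.75e-4*4356.0 + 0.003 = 23.9769 dB/km
Step 2: TL_spread = 20*log10(1500) = 63.52 dB
Step 3: TL_abs = alpha*R = 23.9769 * 1.5 = 35.97 dB
Step 4: TL_total = 63.52 + 35.97 = 99.49

99.49 dB


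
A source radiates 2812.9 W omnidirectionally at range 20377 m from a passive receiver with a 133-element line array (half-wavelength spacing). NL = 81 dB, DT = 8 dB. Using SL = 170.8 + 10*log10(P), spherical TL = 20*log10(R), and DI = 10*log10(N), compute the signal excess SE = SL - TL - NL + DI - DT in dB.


Step 1: SL = 170.8 + 10*log10(2812.9) = 205.29 dB
Step 2: TL = 20*log10(20377) = 86.18 dB
Step 3: DI = 10*log10(133) = 21.24 dB
Step 4: SE = SL - TL - NL + DI - DT = 205.29 - 86.18 - 81 + 21.24 - 8 = 51.35

51.35 dB


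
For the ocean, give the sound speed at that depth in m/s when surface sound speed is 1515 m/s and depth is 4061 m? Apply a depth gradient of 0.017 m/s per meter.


c = 1515 + 0.017 * 4061 = 1584.037

1584.037 m/s


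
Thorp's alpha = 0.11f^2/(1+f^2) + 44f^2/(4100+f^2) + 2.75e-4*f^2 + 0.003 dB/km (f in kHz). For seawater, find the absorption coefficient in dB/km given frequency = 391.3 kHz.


f^2 = 153115.69
alpha = 0.11*153115.69/(1+153115.69) + 44*153115.69/(4100+153115.69) + 2.75e-4*153115.69 + 0.003 = 85.072

85.072 dB/km


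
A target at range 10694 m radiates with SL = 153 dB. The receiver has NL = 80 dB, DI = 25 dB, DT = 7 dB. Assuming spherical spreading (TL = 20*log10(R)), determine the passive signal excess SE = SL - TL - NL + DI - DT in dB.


10.42 dB


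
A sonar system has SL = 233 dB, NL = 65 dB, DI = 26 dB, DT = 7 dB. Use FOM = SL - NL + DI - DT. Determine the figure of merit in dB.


FOM = SL - NL + DI - DT = 233 - 65 + 26 - 7 = 187

187 dB


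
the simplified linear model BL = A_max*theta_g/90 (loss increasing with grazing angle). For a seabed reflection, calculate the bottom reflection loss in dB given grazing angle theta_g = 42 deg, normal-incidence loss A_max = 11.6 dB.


BL = A_max * theta_g / 90 = 11.6 * 42 / 90 = 5.41

5.41 dB


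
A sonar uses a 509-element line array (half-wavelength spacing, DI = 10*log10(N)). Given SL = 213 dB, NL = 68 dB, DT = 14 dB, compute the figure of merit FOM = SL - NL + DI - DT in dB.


158.07 dB


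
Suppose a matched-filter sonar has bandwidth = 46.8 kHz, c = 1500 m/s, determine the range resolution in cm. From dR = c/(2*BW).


dR = c/(2*BW) = 1500 / (2 * 46.8e3) = 0.016 m = 1.6 cm

1.6 cm


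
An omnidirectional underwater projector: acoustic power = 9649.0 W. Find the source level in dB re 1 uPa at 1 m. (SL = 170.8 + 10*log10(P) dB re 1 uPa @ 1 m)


SL = 170.8 + 10*log10(9649.0) = 170.8 + 39.84 = 210.64

210.64 dB


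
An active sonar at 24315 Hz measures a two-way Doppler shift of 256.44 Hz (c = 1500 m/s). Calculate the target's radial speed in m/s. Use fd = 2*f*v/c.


From fd = 2*f*v/c, v = c*fd/(2*f) = 1500 * 256.44 / (2*24315) = 7.91

7.91 m/s


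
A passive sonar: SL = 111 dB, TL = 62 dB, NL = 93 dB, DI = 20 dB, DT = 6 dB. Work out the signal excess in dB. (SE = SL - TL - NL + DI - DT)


SE = SL - TL - NL + DI - DT = 111 - 62 - 93 + 20 - 6 = -30

-30 dB


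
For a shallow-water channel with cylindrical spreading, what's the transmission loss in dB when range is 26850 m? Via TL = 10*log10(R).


44.29 dB


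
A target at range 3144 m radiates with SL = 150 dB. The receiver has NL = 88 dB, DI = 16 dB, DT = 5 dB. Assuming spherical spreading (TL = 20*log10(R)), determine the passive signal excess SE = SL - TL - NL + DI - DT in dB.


Step 1: TL = 20*log10(3144) = 69.95 dB
Step 2: SE = 150 - 69.95 - 88 + 16 - 5 = 3.05

3.05 dB


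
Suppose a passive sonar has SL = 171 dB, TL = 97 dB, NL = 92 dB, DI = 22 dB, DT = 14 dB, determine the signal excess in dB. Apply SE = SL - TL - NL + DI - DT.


SE = SL - TL - NL + DI - DT = 171 - 97 - 92 + 22 - 14 = -10

-10 dB


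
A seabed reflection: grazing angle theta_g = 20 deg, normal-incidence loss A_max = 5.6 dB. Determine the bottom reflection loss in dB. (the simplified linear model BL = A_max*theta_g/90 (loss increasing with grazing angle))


BL = A_max * theta_g / 90 = 5.6 * 20 / 90 = 1.24

1.24 dB


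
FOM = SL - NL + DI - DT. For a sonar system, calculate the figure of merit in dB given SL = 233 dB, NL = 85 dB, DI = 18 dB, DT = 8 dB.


FOM = SL - NL + DI - DT = 233 - 85 + 18 - 8 = 158

158 dB


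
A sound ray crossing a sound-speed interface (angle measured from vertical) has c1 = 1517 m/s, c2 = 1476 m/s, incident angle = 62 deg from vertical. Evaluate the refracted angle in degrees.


sin(theta2) = (c2/c1)*sin(theta1) = (1476/1517)*sin(62 deg) = 0.85908
theta2 = arcsin(0.85908) = 59.21

59.21 deg


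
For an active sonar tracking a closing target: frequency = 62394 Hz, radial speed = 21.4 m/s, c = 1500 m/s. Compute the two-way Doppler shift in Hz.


fd = 2*f*v/c = 2 * 62394 * 21.4 / 1500 = 1780.31

1780.31 Hz


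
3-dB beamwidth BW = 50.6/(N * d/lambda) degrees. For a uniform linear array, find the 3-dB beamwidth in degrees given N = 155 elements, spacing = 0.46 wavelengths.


BW = 50.6 / (155 * 0.46) = 50.6 / 71.3 = 0.71

0.71 deg


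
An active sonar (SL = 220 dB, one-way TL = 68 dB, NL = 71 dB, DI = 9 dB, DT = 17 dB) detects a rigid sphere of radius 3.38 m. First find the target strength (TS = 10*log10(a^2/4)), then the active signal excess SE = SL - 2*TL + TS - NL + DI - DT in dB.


Step 1: TS = 10*log10(3.38^2/4) = 4.56 dB
Step 2: SE = SL - 2*TL + TS - NL + DI - DT = 220 - 2*68 + (4.56) - 71 + 9 - 17 = 9.56

9.56 dB


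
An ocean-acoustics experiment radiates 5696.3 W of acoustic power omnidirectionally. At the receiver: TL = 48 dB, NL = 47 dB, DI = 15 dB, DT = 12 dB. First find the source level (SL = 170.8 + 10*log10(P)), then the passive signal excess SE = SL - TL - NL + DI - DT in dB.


Step 1: SL = 170.8 + 10*log10(5696.3) = 208.36 dB
Step 2: SE = SL - TL - NL + DI - DT = 208.36 - 48 - 47 + 15 - 12 = 116.36

116.36 dB


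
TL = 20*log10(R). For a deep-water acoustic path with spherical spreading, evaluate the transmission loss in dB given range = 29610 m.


89.43 dB


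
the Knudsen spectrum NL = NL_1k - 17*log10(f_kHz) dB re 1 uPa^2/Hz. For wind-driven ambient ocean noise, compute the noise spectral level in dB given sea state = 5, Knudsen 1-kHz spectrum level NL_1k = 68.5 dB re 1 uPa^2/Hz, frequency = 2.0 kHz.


NL = NL_1k - 17*log10(f_kHz) = 68.5 - 17*log10(2.0) = 68.5 - (5.12) = 63.38

63.38 dB


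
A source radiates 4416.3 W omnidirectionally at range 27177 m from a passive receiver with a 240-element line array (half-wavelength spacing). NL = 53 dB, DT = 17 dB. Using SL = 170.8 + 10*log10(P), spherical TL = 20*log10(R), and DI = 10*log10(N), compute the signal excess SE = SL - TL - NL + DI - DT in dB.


Step 1: SL = 170.8 + 10*log10(4416.3) = 207.25 dB
Step 2: TL = 20*log10(27177) = 88.68 dB
Step 3: DI = 10*log10(240) = 23.8 dB
Step 4: SE = SL - TL - NL + DI - DT = 207.25 - 88.68 - 53 + 23.8 - 17 = 72.37

72.37 dB


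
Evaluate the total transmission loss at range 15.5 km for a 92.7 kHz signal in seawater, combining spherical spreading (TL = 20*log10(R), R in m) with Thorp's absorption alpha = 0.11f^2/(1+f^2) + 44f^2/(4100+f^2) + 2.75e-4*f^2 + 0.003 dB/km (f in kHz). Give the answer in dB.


Step 1 (Thorp): alpha = 0.11*8593.29/(1+8593.29) + 44*8593.29/(4100+8593.29) + 2.75e-4*8593.29 + 0.003 = 32.2639 dB/km
Step 2: TL_spread = 20*log10(15500) = 83.81 dB
Step 3: TL_abs = alpha*R = 32.2639 * 15.5 = 500.09 dB
Step 4: TL_total = 83.81 + 500.09 = 583.9

583.9 dB


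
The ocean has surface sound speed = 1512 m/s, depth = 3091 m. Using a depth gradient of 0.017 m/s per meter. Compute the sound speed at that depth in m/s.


1564.547 m/s


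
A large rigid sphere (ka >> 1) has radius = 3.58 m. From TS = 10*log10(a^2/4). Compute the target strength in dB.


TS = 10*log10(3.58^2 / 4) = 10*log10(3.2041) = 5.06

5.06 dB


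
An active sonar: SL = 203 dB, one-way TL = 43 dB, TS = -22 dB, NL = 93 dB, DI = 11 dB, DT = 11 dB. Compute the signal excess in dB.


SE = SL - 2*TL + TS - NL + DI - DT = 203 - 2*43 + (-22) - 93 + 11 - 11 = 2

2 dB


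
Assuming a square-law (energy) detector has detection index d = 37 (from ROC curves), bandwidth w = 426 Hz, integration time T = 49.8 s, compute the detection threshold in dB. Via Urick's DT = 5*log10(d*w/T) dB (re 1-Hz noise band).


DT = 5*log10(d*w/T) = 5*log10(37 * 426 / 49.8) = 5*log10(316.51) = 12.5

12.5 dB


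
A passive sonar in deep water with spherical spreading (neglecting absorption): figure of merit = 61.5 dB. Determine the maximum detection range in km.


At max range FOM = TL, so 20*log10(R) = 61.5
R = 10^(61.5/20) = 1188.5 m = 1.19 km

1.19 km


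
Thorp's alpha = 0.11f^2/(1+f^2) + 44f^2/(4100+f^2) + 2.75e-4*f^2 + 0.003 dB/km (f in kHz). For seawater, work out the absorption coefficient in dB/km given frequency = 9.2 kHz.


1.025 dB/km


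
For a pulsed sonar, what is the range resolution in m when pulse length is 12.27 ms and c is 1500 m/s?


dR = c*tau/2 = 1500 * 12.27e-3 / 2 = 9.2025

9.2025 m


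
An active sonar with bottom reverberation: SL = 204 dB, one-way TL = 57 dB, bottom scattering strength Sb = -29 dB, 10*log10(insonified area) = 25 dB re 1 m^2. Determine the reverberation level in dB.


RL = SL - 2*TL + Sb + 10*log10(A) = 204 - 2*57 + (-29) + 25 = 86

86 dB


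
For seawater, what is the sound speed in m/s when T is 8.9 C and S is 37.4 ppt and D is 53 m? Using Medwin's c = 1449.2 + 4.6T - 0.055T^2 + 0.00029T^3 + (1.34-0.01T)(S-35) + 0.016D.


c = 1449.2 + 4.6*8.9 - 0.055*8.9^2 + 0.00029*8.9^3 + (1.34 - 0.01*8.9)*(37.4 - 35) + 0.016*53 = 1489.84

1489.84 m/s


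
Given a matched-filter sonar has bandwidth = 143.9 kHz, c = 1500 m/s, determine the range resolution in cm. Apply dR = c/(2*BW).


dR = c/(2*BW) = 1500 / (2 * 143.9e3) = 0.0052 m = 0.52 cm

0.52 cm


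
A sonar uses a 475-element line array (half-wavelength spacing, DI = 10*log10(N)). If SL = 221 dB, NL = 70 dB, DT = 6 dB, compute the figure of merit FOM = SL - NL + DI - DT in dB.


Step 1: DI = 10*log10(475) = 26.77 dB
Step 2: FOM = SL - NL + DI - DT = 221 - 70 + 26.77 - 6 = 171.77

171.77 dB


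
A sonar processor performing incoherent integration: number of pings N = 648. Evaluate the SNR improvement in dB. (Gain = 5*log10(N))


Gain = 5*log10(648) = 14.06

14.06 dB


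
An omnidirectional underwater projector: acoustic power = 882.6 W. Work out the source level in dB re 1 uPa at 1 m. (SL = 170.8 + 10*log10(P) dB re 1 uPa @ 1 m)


SL = 170.8 + 10*log10(882.6) = 170.8 + 29.46 = 200.26

200.26 dB


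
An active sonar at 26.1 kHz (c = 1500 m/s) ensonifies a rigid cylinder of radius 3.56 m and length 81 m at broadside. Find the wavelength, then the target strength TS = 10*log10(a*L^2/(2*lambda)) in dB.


Step 1: lambda = c/f = 1500/26100 = 0.05747 m
Step 2: TS = 10*log10(a*L^2/(2*lambda)) = 10*log10(3.56*81^2/(2*0.05747)) = 53.08

53.08 dB


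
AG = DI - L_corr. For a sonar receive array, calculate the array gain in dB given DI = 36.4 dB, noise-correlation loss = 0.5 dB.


AG = DI - L_corr = 36.4 - 0.5 = 35.9

35.9 dB


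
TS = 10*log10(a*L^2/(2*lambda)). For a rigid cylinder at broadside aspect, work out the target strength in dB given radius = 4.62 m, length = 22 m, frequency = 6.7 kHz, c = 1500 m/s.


lambda = 1500/6700 = 0.22388 m
TS = 10*log10(4.62*22^2/(2*0.22388)) = 36.98

36.98 dB


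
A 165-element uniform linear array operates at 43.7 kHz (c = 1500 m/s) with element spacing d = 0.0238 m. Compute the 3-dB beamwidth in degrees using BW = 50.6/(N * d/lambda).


0.44 deg


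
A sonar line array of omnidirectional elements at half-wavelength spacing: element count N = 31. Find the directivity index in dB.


14.91 dB


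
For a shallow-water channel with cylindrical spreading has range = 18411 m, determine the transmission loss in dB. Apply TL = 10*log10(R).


TL = 10*log10(18411) = 42.65

42.65 dB


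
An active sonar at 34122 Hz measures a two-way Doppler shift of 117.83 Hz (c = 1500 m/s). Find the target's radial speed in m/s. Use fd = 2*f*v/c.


From fd = 2*f*v/c, v = c*fd/(2*f) = 1500 * 117.83 / (2*34122) = 2.59

2.59 m/s


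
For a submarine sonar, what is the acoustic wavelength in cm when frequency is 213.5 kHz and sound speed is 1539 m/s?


0.72 cm


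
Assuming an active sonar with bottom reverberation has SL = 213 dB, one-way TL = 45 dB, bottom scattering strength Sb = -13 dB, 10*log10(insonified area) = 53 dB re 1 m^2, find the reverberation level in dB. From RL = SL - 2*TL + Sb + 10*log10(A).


RL = SL - 2*TL + Sb + 10*log10(A) = 213 - 2*45 + (-13) + 53 = 163

163 dB


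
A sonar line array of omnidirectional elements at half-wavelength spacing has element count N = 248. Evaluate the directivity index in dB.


23.94 dB


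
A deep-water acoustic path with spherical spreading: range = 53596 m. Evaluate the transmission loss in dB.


TL = 20*log10(53596) = 94.58

94.58 dB


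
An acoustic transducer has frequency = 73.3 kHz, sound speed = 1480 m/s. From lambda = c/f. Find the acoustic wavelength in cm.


lambda = c/f = 1480 / 73300 = 0.0202 m = 2.02 cm

2.02 cm


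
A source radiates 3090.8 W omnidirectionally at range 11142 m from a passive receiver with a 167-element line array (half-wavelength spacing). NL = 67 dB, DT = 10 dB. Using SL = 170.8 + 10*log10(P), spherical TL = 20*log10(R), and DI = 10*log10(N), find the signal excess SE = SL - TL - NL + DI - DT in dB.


69.99 dB


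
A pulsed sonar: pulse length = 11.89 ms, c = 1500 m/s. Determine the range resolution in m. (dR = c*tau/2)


dR = c*tau/2 = 1500 * 11.89e-3 / 2 = 8.9175

8.9175 m


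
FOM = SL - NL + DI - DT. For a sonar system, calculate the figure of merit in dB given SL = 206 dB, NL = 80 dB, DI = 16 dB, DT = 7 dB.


FOM = SL - NL + DI - DT = 206 - 80 + 16 - 7 = 135

135 dB


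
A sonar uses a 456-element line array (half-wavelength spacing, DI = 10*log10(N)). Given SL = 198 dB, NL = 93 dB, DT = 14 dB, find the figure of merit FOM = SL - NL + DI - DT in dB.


Step 1: DI = 10*log10(456) = 26.59 dB
Step 2: FOM = SL - NL + DI - DT = 198 - 93 + 26.59 - 14 = 117.59

117.59 dB


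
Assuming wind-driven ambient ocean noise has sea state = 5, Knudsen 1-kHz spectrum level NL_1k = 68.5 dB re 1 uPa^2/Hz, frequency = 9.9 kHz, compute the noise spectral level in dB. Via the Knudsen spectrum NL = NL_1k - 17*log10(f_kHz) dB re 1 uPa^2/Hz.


NL = NL_1k - 17*log10(f_kHz) = 68.5 - 17*log10(9.9) = 68.5 - (16.93) = 51.57

51.57 dB


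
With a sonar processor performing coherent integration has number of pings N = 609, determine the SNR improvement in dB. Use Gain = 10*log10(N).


27.85 dB


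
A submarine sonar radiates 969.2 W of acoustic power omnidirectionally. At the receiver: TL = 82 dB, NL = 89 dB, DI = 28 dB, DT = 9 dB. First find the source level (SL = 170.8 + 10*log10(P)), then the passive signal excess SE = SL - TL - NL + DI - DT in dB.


Step 1: SL = 170.8 + 10*log10(969.2) = 200.66 dB
Step 2: SE = SL - TL - NL + DI - DT = 200.66 - 82 - 89 + 28 - 9 = 48.66

48.66 dB


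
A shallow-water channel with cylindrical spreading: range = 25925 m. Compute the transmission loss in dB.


TL = 10*log10(25925) = 44.14

44.14 dB


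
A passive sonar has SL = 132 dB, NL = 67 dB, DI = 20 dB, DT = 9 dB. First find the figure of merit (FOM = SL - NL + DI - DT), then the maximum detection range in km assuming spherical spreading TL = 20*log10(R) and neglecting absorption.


Step 1: FOM = SL - NL + DI - DT = 132 - 67 + 20 - 9 = 76 dB
Step 2: at max range FOM = TL = 20*log10(R), so R = 10^(76/20) = 6309.57 m = 6.31 km

6.31 km


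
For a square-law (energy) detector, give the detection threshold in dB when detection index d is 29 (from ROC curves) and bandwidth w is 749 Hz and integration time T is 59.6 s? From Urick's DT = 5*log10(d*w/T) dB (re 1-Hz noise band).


12.81 dB


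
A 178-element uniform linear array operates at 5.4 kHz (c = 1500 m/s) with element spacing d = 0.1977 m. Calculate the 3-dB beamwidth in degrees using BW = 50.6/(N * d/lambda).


0.4 deg


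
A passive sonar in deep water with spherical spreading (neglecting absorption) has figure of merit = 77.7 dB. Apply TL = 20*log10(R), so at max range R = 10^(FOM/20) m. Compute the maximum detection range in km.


7.67 km


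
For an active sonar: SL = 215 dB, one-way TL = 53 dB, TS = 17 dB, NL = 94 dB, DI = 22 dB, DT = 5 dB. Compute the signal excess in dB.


49 dB


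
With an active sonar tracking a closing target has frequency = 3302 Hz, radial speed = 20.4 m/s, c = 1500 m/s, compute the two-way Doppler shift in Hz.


fd = 2*f*v/c = 2 * 3302 * 20.4 / 1500 = 89.81

89.81 Hz


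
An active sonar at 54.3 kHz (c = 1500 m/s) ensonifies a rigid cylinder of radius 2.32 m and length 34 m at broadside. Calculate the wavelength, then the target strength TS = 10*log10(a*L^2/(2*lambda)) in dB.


Step 1: lambda = c/f = 1500/54300 = 0.02762 m
Step 2: TS = 10*log10(a*L^2/(2*lambda)) = 10*log10(2.32*34^2/(2*0.02762)) = 46.86

46.86 dB


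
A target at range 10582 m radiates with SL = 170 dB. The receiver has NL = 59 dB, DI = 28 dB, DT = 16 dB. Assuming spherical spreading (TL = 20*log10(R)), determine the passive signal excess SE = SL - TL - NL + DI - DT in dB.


Step 1: TL = 20*log10(10582) = 80.49 dB
Step 2: SE = 170 - 80.49 - 59 + 28 - 16 = 42.51

42.51 dB


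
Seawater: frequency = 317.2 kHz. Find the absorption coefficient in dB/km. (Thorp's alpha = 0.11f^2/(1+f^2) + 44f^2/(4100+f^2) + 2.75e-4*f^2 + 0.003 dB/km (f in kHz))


70.06 dB/km


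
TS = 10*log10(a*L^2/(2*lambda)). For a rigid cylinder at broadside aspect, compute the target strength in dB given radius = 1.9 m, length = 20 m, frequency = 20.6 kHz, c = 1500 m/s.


lambda = 1500/20600 = 0.07282 m
TS = 10*log10(1.9*20^2/(2*0.07282)) = 37.18

37.18 dB


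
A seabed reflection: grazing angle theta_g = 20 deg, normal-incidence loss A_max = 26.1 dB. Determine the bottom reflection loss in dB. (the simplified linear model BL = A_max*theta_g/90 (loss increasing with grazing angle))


BL = A_max * theta_g / 90 = 26.1 * 20 / 90 = 5.8

5.8 dB


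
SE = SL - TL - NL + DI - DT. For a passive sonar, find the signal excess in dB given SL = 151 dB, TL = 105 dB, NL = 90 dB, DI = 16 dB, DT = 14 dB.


-42 dB


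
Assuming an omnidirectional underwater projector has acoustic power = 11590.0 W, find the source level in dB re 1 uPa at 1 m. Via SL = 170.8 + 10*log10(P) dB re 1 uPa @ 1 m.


SL = 170.8 + 10*log10(11590.0) = 170.8 + 40.64 = 211.44

211.44 dB


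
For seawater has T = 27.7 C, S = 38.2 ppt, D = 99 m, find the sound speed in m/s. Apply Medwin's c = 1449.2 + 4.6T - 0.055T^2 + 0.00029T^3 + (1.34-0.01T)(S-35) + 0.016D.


c = 1449.2 + 4.6*27.7 - 0.055*27.7^2 + 0.00029*27.7^3 + (1.34 - 0.01*27.7)*(38.2 - 35) + 0.016*99 = 1545.57

1545.57 m/s


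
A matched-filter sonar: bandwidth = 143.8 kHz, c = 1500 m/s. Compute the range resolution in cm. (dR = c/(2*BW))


dR = c/(2*BW) = 1500 / (2 * 143.8e3) = 0.0052 m = 0.52 cm

0.52 cm


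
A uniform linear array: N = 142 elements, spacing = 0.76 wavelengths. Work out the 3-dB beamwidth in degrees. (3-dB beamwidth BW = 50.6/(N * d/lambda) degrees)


0.47 deg


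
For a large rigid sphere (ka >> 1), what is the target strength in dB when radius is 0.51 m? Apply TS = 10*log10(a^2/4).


TS = 10*log10(0.51^2 / 4) = 10*log10(0.065025) = -11.87

-11.87 dB


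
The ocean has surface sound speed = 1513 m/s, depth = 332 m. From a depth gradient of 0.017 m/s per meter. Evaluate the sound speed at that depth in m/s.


c = 1513 + 0.017 * 332 = 1518.644

1518.644 m/s


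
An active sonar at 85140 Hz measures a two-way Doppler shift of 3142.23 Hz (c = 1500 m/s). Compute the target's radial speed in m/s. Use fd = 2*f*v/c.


27.68 m/s


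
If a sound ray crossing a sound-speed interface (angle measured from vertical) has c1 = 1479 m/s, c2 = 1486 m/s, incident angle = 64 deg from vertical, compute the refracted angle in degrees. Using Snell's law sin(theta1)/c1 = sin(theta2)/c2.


sin(theta2) = (c2/c1)*sin(theta1) = (1486/1479)*sin(64 deg) = 0.90305
theta2 = arcsin(0.90305) = 64.56

64.56 deg


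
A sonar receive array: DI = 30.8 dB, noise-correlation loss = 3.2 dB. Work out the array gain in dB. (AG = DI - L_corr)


27.6 dB


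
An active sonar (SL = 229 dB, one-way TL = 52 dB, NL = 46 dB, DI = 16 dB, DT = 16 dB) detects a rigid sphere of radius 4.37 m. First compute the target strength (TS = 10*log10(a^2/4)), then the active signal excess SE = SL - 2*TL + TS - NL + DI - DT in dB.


Step 1: TS = 10*log10(4.37^2/4) = 6.79 dB
Step 2: SE = SL - 2*TL + TS - NL + DI - DT = 229 - 2*52 + (6.79) - 46 + 16 - 16 = 85.79

85.79 dB


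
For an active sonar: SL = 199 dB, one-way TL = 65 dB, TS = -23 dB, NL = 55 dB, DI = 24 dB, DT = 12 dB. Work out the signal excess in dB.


SE = SL - 2*TL + TS - NL + DI - DT = 199 - 2*65 + (-23) - 55 + 24 - 12 = 3

3 dB


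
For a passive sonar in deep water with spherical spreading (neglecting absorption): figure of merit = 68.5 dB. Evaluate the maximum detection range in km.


2.66 km


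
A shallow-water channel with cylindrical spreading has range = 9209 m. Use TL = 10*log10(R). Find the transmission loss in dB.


TL = 10*log10(9209) = 39.64

39.64 dB


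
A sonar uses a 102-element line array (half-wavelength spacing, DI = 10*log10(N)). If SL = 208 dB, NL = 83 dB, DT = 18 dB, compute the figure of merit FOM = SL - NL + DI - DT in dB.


Step 1: DI = 10*log10(102) = 20.09 dB
Step 2: FOM = SL - NL + DI - DT = 208 - 83 + 20.09 - 18 = 127.09

127.09 dB


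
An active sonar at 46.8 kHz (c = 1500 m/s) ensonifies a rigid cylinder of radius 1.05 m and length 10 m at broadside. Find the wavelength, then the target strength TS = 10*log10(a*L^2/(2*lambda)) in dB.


Step 1: lambda = c/f = 1500/46800 = 0.03205 m
Step 2: TS = 10*log10(a*L^2/(2*lambda)) = 10*log10(1.05*10^2/(2*0.03205)) = 32.14

32.14 dB


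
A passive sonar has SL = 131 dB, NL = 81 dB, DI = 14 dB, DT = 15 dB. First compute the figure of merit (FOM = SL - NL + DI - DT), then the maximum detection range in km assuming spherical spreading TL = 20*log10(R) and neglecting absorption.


Step 1: FOM = SL - NL + DI - DT = 131 - 81 + 14 - 15 = 49 dB
Step 2: at max range FOM = TL = 20*log10(R), so R = 10^(49/20) = 281.84 m = 0.28 km

0.28 km


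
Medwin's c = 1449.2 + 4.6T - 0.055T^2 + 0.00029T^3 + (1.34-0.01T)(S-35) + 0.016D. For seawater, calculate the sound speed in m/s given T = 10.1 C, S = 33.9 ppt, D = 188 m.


c = 1449.2 + 4.6*10.1 - 0.055*10.1^2 + 0.00029*10.1^3 + (1.34 - 0.01*10.1)*(33.9 - 35) + 0.016*188 = 1491.99

1491.99 m/s


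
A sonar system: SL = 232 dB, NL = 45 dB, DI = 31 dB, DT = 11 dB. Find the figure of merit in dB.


207 dB


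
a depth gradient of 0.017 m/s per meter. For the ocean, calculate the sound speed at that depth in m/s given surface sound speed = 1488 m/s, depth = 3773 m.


c = 1488 + 0.017 * 3773 = 1552.141

1552.141 m/s


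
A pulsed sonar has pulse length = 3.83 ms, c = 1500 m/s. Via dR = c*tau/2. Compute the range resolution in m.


2.8725 m


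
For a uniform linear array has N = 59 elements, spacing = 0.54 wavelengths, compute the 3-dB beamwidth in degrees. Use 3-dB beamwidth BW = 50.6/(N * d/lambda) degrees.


BW = 50.6 / (59 * 0.54) = 50.6 / 31.86 = 1.59

1.59 deg


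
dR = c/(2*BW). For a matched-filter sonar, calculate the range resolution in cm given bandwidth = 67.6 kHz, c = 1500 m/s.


1.11 cm


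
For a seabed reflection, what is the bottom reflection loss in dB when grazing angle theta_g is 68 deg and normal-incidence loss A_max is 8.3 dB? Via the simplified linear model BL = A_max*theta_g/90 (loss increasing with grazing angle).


6.27 dB


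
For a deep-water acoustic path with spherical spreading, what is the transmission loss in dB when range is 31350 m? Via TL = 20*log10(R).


TL = 20*log10(31350) = 89.92

89.92 dB


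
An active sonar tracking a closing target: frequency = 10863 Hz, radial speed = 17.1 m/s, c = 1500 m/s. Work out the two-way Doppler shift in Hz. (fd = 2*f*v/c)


fd = 2*f*v/c = 2 * 10863 * 17.1 / 1500 = 247.68

247.68 Hz


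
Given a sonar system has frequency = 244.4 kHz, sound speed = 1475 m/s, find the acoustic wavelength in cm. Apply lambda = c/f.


lambda = c/f = 1475 / 244400 = 0.006 m = 0.6 cm

0.6 cm


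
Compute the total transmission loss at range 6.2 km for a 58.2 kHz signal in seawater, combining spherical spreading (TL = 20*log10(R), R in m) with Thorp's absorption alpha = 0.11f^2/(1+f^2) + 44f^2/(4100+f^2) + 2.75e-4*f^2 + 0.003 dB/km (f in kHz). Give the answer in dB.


205.74 dB


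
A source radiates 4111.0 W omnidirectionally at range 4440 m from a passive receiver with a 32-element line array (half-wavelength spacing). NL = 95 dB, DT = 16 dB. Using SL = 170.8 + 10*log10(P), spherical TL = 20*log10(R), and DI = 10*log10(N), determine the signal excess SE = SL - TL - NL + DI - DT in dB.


Step 1: SL = 170.8 + 10*log10(4111.0) = 206.94 dB
Step 2: TL = 20*log10(4440) = 72.95 dB
Step 3: DI = 10*log10(32) = 15.05 dB
Step 4: SE = SL - TL - NL + DI - DT = 206.94 - 72.95 - 95 + 15.05 - 16 = 38.04

38.04 dB


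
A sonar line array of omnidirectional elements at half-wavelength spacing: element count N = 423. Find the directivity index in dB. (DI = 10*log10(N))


DI = 10*log10(423) = 26.26

26.26 dB


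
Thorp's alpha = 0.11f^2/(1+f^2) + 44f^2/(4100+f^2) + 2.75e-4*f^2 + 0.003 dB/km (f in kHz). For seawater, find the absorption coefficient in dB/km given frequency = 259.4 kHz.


f^2 = 67288.36
alpha = 0.11*67288.36/(1+67288.36) + 44*67288.36/(4100+67288.36) + 2.75e-4*67288.36 + 0.003 = 60.09

60.09 dB/km


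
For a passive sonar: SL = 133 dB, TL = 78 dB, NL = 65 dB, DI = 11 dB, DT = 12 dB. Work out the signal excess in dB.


-11 dB


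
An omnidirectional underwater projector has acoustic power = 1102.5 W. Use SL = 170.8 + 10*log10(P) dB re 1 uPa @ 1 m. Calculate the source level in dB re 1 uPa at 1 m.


SL = 170.8 + 10*log10(1102.5) = 170.8 + 30.42 = 201.22

201.22 dB


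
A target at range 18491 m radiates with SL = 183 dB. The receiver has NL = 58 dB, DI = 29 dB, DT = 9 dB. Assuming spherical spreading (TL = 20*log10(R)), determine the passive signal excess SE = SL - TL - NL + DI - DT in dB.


59.66 dB


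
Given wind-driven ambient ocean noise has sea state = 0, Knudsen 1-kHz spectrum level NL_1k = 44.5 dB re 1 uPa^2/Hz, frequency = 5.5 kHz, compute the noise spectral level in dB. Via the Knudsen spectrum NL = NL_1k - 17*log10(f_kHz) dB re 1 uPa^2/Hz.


NL = NL_1k - 17*log10(f_kHz) = 44.5 - 17*log10(5.5) = 44.5 - (12.59) = 31.91

31.91 dB


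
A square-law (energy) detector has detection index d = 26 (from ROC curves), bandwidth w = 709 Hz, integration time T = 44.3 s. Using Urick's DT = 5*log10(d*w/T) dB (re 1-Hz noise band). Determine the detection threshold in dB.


DT = 5*log10(d*w/T) = 5*log10(26 * 709 / 44.3) = 5*log10(416.12) = 13.1

13.1 dB


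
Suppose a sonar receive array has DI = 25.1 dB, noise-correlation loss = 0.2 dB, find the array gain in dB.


24.9 dB


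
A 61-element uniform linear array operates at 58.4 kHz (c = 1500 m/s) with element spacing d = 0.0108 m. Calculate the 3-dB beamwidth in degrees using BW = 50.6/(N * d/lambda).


Step 1: lambda = 1500/58400 = 0.02568 m
Step 2: d/lambda = 0.0108/0.02568 = 0.4206
Step 3: BW = 50.6/(N * d/lambda) = 50.6/(61 * 0.4206) = 1.97

1.97 deg


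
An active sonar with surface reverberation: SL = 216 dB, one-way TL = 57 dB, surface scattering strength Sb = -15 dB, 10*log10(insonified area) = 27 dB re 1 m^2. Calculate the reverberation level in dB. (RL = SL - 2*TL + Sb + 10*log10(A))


RL = SL - 2*TL + Sb + 10*log10(A) = 216 - 2*57 + (-15) + 27 = 114

114 dB


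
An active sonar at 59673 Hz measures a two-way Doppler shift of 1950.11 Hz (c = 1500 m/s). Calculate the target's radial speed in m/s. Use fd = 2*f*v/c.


From fd = 2*f*v/c, v = c*fd/(2*f) = 1500 * 1950.11 / (2*59673) = 24.51

24.51 m/s


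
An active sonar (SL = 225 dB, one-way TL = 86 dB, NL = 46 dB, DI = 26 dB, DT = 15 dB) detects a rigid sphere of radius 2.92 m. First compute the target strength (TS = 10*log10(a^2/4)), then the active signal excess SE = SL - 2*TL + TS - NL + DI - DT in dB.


Step 1: TS = 10*log10(2.92^2/4) = 3.29 dB
Step 2: SE = SL - 2*TL + TS - NL + DI - DT = 225 - 2*86 + (3.29) - 46 + 26 - 15 = 21.29

21.29 dB


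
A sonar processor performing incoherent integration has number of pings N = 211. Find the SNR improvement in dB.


Gain = 5*log10(211) = 11.62

11.62 dB


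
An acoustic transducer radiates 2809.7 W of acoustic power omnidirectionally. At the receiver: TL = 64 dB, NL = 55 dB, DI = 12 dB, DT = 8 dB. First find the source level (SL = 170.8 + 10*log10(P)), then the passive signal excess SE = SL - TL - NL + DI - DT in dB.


Step 1: SL = 170.8 + 10*log10(2809.7) = 205.29 dB
Step 2: SE = SL - TL - NL + DI - DT = 205.29 - 64 - 55 + 12 - 8 = 90.29

90.29 dB


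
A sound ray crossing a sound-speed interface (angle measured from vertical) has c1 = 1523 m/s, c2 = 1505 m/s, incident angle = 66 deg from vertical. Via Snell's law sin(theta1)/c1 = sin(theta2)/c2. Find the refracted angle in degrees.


sin(theta2) = (c2/c1)*sin(theta1) = (1505/1523)*sin(66 deg) = 0.90275
theta2 = arcsin(0.90275) = 64.52

64.52 deg


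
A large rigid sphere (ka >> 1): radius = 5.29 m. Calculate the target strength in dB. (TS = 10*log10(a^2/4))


TS = 10*log10(5.29^2 / 4) = 10*log10(6.996025) = 8.45

8.45 dB


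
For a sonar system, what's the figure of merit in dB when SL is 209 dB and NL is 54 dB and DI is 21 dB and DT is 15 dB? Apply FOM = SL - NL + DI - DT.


FOM = SL - NL + DI - DT = 209 - 54 + 21 - 15 = 161

161 dB


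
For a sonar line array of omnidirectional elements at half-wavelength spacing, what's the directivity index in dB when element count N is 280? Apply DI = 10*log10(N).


DI = 10*log10(280) = 24.47

24.47 dB


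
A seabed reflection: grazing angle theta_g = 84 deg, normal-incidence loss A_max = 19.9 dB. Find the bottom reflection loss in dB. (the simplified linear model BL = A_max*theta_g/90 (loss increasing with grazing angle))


BL = A_max * theta_g / 90 = 19.9 * 84 / 90 = 18.57

18.57 dB


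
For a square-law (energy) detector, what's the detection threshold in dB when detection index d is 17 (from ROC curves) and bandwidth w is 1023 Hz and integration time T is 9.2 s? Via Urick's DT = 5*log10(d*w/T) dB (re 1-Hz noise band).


DT = 5*log10(d*w/T) = 5*log10(17 * 1023 / 9.2) = 5*log10(1890.33) = 16.38

16.38 dB


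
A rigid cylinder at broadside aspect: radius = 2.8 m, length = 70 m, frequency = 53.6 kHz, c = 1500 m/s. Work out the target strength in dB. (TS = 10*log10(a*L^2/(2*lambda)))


53.89 dB


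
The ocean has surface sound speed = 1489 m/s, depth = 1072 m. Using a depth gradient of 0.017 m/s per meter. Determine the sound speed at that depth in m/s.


c = 1489 + 0.017 * 1072 = 1507.224

1507.224 m/s


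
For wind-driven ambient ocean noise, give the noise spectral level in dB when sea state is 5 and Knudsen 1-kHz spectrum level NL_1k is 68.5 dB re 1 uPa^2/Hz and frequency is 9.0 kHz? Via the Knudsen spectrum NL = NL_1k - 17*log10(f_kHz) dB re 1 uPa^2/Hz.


NL = NL_1k - 17*log10(f_kHz) = 68.5 - 17*log10(9.0) = 68.5 - (16.22) = 52.28

52.28 dB


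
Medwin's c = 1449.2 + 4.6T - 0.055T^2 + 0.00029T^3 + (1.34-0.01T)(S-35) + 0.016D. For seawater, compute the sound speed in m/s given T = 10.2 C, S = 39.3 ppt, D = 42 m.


c = 1449.2 + 4.6*10.2 - 0.055*10.2^2 + 0.00029*10.2^3 + (1.34 - 0.01*10.2)*(39.3 - 35) + 0.016*42 = 1496.7

1496.7 m/s


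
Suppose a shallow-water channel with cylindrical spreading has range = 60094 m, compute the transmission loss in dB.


TL = 10*log10(60094) = 47.79

47.79 dB


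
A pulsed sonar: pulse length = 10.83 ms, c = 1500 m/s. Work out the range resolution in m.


dR = c*tau/2 = 1500 * 10.83e-3 / 2 = 8.1225

8.1225 m


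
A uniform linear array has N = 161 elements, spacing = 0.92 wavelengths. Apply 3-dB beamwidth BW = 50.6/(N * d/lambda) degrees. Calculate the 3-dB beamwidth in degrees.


0.34 deg


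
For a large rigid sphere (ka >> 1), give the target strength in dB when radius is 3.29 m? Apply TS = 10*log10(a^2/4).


4.32 dB


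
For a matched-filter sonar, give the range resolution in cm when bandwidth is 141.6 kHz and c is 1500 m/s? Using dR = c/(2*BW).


dR = c/(2*BW) = 1500 / (2 * 141.6e3) = 0.0053 m = 0.53 cm

0.53 cm


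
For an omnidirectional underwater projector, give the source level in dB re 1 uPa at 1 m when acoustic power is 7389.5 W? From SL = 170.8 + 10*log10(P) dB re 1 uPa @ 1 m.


SL = 170.8 + 10*log10(7389.5) = 170.8 + 38.69 = 209.49

209.49 dB


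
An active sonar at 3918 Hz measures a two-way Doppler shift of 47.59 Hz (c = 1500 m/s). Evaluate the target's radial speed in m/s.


From fd = 2*f*v/c, v = c*fd/(2*f) = 1500 * 47.59 / (2*3918) = 9.11

9.11 m/s


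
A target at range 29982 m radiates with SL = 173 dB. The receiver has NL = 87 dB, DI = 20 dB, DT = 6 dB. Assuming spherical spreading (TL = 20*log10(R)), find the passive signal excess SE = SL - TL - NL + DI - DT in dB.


Step 1: TL = 20*log10(29982) = 89.54 dB
Step 2: SE = 173 - 89.54 - 87 + 20 - 6 = 10.46

10.46 dB


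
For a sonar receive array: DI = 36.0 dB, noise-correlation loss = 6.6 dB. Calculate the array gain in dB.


AG = DI - L_corr = 36.0 - 6.6 = 29.4

29.4 dB


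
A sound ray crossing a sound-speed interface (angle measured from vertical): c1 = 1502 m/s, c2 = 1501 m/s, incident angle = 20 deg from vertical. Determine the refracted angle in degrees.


sin(theta2) = (c2/c1)*sin(theta1) = (1501/1502)*sin(20 deg) = 0.34179
theta2 = arcsin(0.34179) = 19.99

19.99 deg


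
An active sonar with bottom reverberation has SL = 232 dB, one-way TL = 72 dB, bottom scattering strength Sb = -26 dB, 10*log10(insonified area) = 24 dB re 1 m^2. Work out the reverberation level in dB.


RL = SL - 2*TL + Sb + 10*log10(A) = 232 - 2*72 + (-26) + 24 = 86

86 dB


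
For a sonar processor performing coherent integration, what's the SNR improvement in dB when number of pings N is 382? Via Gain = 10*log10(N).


Gain = 10*log10(382) = 25.82

25.82 dB


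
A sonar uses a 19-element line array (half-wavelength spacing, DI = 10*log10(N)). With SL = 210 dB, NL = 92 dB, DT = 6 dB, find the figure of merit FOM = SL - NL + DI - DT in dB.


Step 1: DI = 10*log10(19) = 12.79 dB
Step 2: FOM = SL - NL + DI - DT = 210 - 92 + 12.79 - 6 = 124.79

124.79 dB


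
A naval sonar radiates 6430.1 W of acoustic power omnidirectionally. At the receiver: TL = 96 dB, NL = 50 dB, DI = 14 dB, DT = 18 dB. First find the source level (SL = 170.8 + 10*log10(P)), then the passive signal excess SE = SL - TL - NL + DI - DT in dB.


Step 1: SL = 170.8 + 10*log10(6430.1) = 208.88 dB
Step 2: SE = SL - TL - NL + DI - DT = 208.88 - 96 - 50 + 14 - 18 = 58.88

58.88 dB


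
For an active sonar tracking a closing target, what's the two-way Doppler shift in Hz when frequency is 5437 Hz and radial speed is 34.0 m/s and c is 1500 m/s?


fd = 2*f*v/c = 2 * 5437 * 34.0 / 1500 = 246.48

246.48 Hz


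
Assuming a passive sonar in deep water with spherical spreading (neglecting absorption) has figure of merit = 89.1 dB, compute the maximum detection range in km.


At max range FOM = TL, so 20*log10(R) = 89.1
R = 10^(89.1/20) = 28510.18 m = 28.51 km

28.51 km


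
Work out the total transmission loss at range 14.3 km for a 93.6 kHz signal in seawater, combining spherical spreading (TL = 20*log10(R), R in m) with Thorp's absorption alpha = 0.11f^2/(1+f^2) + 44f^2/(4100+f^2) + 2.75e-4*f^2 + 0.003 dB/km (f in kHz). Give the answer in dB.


Step 1 (Thorp): alpha = 0.11*8760.96/(1+8760.96) + 44*8760.96/(4100+8760.96) + 2.75e-4*8760.96 + 0.003 = 32.4953 dB/km
Step 2: TL_spread = 20*log10(14300) = 83.11 dB
Step 3: TL_abs = alpha*R = 32.4953 * 14.3 = 464.68 dB
Step 4: TL_total = 83.11 + 464.68 = 547.79

547.79 dB


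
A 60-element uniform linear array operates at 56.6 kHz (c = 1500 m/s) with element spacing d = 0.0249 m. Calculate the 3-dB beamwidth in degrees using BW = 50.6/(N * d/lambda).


Step 1: lambda = 1500/56600 = 0.0265 m
Step 2: d/lambda = 0.0249/0.0265 = 0.9396
Step 3: BW = 50.6/(N * d/lambda) = 50.6/(60 * 0.9396) = 0.9

0.9 deg
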